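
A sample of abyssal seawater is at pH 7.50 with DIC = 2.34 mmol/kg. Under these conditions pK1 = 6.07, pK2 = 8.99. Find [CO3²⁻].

α₂ = 1 / (1 + [H⁺]/K2 + [H⁺]²/(K1K2)) = 1 / (1 + 10^+1.49 + 10^+0.06)
   = 1 / (1 + 30.903 + 1.1482) = 1/33.051 = 0.03026
[CO3²⁻] = α₂ × DIC = 0.03026 × 2.34 = 0.0708 mmol/kg

[CO3²⁻] = 0.0708 mmol/kg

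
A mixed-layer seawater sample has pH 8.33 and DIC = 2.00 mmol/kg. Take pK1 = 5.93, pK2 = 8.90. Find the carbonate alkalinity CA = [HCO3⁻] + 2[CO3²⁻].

CA = 2.42 mmol/kg

CA = [HCO3⁻] + 2[CO3²⁻] = (α₁ + 2α₂)·DIC
At pH 8.33: [H⁺]/K1 = 10^-2.40 = 0.0039811, K2/[H⁺] = 10^-0.57 = 0.26915
α₁ = 1/(1 + 0.0039811 + 0.26915) = 1/1.2731 = 0.7855; α₂ = α₁·K2/[H⁺] = 0.2114
α₁ + 2α₂ = 1.2083
CA = 1.2083 × 2.00 = 2.42 mmol/kg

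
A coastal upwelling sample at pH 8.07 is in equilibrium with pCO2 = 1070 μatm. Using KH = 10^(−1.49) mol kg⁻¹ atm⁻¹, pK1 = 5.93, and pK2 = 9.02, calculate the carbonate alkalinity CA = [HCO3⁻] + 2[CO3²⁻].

[CO2*] = KH · pCO2 = 10^(−1.49) × 1070×10^-6 = 3.462×10^-5 mol/kg
α₀ = 1/(1 + K1/[H⁺] + K1K2/[H⁺]²) = 1/(1 + 10^+2.14 + 10^+1.19) = 0.006471
DIC = [CO2*]/α₀ = 3.462×10^-5 / 0.006471 = 5.350 mmol/kg
CA = (α₁ + 2α₂)·DIC = (0.8933 + 2×0.1002) × 5.350 = 5.85 mmol/kg

CA = 5.85 mmol/kg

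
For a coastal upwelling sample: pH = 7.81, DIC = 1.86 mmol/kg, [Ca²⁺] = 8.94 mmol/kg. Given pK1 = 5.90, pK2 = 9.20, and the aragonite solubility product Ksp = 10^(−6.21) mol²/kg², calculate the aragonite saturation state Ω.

α₂ = 1 / (1 + [H⁺]/K2 + [H⁺]²/(K1K2)) = 1 / (1 + 10^+1.39 + 10^-0.52)
   = 1 / (1 + 24.547 + 0.30200) = 1/25.849 = 0.03869
[CO3²⁻] = α₂ × DIC = 0.03869 × 1.86 = 0.07196 mmol/kg
Ksp = 10^(−6.21) = 6.166×10^-7
Ω = [Ca²⁺][CO3²⁻]/Ksp = (8.94×10^-3)(7.196×10^-5) / 6.166×10^-7 = 1.04

Ω = 1.04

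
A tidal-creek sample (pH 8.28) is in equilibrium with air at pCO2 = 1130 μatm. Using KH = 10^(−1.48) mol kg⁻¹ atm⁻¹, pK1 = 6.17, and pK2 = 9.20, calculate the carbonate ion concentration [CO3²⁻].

[CO2*] = KH · pCO2 = 10^(−1.48) × 1130×10^-6 = 3.742×10^-5 mol/kg
α₀ = 1/(1 + K1/[H⁺] + K1K2/[H⁺]²) = 1/(1 + 10^+2.11 + 10^+1.19) = 0.006882
DIC = [CO2*]/α₀ = 3.742×10^-5 / 0.006882 = 5.437 mmol/kg
[CO3²⁻] = α₂·DIC; α₂ = 0.1066, so [CO3²⁻] = 0.1066 × 5.437 = 0.580 mmol/kg

[CO3²⁻] = 0.580 mmol/kg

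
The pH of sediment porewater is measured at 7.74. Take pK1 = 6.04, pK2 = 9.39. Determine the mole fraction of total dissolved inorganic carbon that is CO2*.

α₀ = 1 / (1 + K1/[H⁺] + K1K2/[H⁺]²) = 1 / (1 + 10^+1.70 + 10^+0.05)
   = 1 / (1 + 50.119 + 1.1220) = 1/52.241 = 0.01914

α₀ = 0.0191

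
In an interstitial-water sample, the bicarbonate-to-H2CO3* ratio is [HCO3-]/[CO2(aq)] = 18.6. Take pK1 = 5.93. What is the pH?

pH = 7.20

From K1 = [H⁺][HCO3-]/[CO2(aq)]:  pH = pK1 + log₁₀([HCO3-]/[CO2(aq)])
log₁₀(18.6) = +1.270
pH = 5.93 + (+1.270) = 7.20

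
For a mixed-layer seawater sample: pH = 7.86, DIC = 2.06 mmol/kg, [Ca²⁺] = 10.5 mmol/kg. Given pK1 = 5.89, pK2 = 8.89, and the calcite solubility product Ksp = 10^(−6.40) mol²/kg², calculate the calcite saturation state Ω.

α₂ = 1 / (1 + [H⁺]/K2 + [H⁺]²/(K1K2)) = 1 / (1 + 10^+1.03 + 10^-0.94)
   = 1 / (1 + 10.715 + 0.11482) = 1/11.830 = 0.08453
[CO3²⁻] = α₂ × DIC = 0.08453 × 2.06 = 0.1741 mmol/kg
Ksp = 10^(−6.40) = 3.981×10^-7
Ω = [Ca²⁺][CO3²⁻]/Ksp = (10.5×10^-3)(1.741×10^-4) / 3.981×10^-7 = 4.59

Ω = 4.59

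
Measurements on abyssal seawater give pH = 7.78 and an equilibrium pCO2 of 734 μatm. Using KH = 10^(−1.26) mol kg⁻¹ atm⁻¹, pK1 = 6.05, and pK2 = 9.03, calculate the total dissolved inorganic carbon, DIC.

DIC = 2.33 mmol/kg

[CO2*] = KH · pCO2 = 10^(−1.26) × 734×10^-6 = 4.034×10^-5 mol/kg
α₀ = 1/(1 + K1/[H⁺] + K1K2/[H⁺]²) = 1/(1 + 10^+1.73 + 10^+0.48) = 0.01732
DIC = [CO2*]/α₀ = 4.034×10^-5 / 0.01732 = 2.33 mmol/kg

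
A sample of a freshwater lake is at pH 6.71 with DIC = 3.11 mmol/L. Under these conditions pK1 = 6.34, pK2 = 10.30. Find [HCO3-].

α₁ = 1 / (1 + [H⁺]/K1 + K2/[H⁺]) = 1 / (1 + 10^-0.37 + 10^-3.59)
   = 1 / (1 + 0.42658 + 0.00025704) = 1/1.4268 = 0.7009
[HCO3⁻] = α₁ × DIC = 0.7009 × 3.11 = 2.18 mmol/L

[HCO3⁻] = 2.18 mmol/L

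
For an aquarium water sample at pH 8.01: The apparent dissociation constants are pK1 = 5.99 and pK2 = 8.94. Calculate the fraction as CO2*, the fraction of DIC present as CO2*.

α₀ = 0.00847

α₀ = 1 / (1 + K1/[H⁺] + K1K2/[H⁺]²) = 1 / (1 + 10^+2.02 + 10^+1.09)
   = 1 / (1 + 104.71 + 12.303) = 1/118.02 = 0.008473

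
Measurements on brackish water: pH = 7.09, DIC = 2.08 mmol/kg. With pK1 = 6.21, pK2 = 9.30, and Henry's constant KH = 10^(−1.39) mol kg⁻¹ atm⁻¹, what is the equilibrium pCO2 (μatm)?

α₀ = 1 / (1 + K1/[H⁺] + K1K2/[H⁺]²) = 1 / (1 + 10^+0.88 + 10^-1.33)
   = 1 / (1 + 7.5858 + 0.046774) = 1/8.6325 = 0.1158
[CO2*] = α₀ × DIC = 0.1158 × 2.08 = 0.2409 mmol/kg
pCO2 = [CO2*]/KH = 2.409×10^-4 / 4.074×10^-2 = 5910 μatm

pCO2 = 5910 μatm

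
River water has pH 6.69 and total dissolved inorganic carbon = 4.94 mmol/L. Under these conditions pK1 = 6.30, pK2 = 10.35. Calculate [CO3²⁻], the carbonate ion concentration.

α₂ = 1 / (1 + [H⁺]/K2 + [H⁺]²/(K1K2)) = 1 / (1 + 10^+3.66 + 10^+3.27)
   = 1 / (1 + 4570.9 + 1862.1) = 1/6434.0 = 0.0001554
[CO3²⁻] = α₂ × DIC = 0.0001554 × 4.94 = 0.000768 mmol/L = 0.768 μmol/L

[CO3²⁻] = 0.768 μmol/L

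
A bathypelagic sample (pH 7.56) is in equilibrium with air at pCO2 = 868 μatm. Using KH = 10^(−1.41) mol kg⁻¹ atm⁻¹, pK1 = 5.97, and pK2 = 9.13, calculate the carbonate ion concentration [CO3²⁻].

[CO2*] = KH · pCO2 = 10^(−1.41) × 868×10^-6 = 3.377×10^-5 mol/kg
α₀ = 1/(1 + K1/[H⁺] + K1K2/[H⁺]²) = 1/(1 + 10^+1.59 + 10^+0.02) = 0.02442
DIC = [CO2*]/α₀ = 3.377×10^-5 / 0.02442 = 1.383 mmol/kg
[CO3²⁻] = α₂·DIC; α₂ = 0.02557, so [CO3²⁻] = 0.02557 × 1.383 = 0.0354 mmol/kg

[CO3²⁻] = 0.0354 mmol/kg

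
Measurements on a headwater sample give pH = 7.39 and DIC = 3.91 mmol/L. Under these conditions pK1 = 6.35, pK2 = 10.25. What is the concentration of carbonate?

[CO3²⁻] = 4.94 μmol/L

α₂ = 1 / (1 + [H⁺]/K2 + [H⁺]²/(K1K2)) = 1 / (1 + 10^+2.86 + 10^+1.82)
   = 1 / (1 + 724.44 + 66.069) = 1/791.51 = 0.001263
[CO3²⁻] = α₂ × DIC = 0.001263 × 3.91 = 0.00494 mmol/L = 4.94 μmol/L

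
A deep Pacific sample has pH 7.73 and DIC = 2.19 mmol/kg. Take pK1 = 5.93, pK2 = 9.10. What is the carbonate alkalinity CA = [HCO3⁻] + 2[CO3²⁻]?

CA = [HCO3⁻] + 2[CO3²⁻] = (α₁ + 2α₂)·DIC
At pH 7.73: [H⁺]/K1 = 10^-1.80 = 0.015849, K2/[H⁺] = 10^-1.37 = 0.042658
α₁ = 1/(1 + 0.015849 + 0.042658) = 1/1.0585 = 0.9447; α₂ = α₁·K2/[H⁺] = 0.04030
α₁ + 2α₂ = 1.0253
CA = 1.0253 × 2.19 = 2.25 mmol/kg

CA = 2.25 mmol/kg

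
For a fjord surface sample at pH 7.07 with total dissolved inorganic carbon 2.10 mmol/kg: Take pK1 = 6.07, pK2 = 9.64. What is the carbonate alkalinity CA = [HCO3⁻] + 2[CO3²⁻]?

CA = [HCO3⁻] + 2[CO3²⁻] = (α₁ + 2α₂)·DIC
At pH 7.07: [H⁺]/K1 = 10^-1.00 = 0.10000, K2/[H⁺] = 10^-2.57 = 0.0026915
α₁ = 1/(1 + 0.10000 + 0.0026915) = 1/1.1027 = 0.9069; α₂ = α₁·K2/[H⁺] = 0.002441
α₁ + 2α₂ = 0.9118
CA = 0.9118 × 2.10 = 1.91 mmol/kg

CA = 1.91 mmol/kg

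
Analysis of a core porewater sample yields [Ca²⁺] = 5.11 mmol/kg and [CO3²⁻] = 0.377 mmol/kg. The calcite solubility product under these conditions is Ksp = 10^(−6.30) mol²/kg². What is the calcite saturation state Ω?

Ksp = 10^(−6.30) = 5.012×10^-7
Ω = [Ca²⁺][CO3²⁻]/Ksp = (5.11×10^-3)(0.377×10^-3) / 5.012×10^-7 = 3.84

Ω = 3.84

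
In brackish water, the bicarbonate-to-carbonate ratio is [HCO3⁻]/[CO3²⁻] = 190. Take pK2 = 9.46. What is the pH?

pH = 7.18

From K2 = [H⁺][CO3²⁻]/[HCO3⁻]:  pH = pK2 − log₁₀([HCO3⁻]/[CO3²⁻])
log₁₀(190) = +2.279
pH = 9.46 − (+2.279) = 7.18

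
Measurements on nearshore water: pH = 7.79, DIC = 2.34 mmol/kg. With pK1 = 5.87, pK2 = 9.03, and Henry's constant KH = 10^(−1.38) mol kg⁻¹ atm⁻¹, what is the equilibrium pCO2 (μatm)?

α₀ = 1 / (1 + K1/[H⁺] + K1K2/[H⁺]²) = 1 / (1 + 10^+1.92 + 10^+0.68)
   = 1 / (1 + 83.176 + 4.7863) = 1/88.963 = 0.01124
[CO2*] = α₀ × DIC = 0.01124 × 2.34 = 0.02630 mmol/kg
pCO2 = [CO2*]/KH = 2.630×10^-5 / 4.169×10^-2 = 631 μatm

pCO2 = 631 μatm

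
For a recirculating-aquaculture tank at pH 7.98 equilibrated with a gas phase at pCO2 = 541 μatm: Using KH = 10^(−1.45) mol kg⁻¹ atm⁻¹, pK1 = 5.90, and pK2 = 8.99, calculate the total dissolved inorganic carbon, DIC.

[CO2*] = KH · pCO2 = 10^(−1.45) × 541×10^-6 = 1.920×10^-5 mol/kg
α₀ = 1/(1 + K1/[H⁺] + K1K2/[H⁺]²) = 1/(1 + 10^+2.08 + 10^+1.07) = 0.007520
DIC = [CO2*]/α₀ = 1.920×10^-5 / 0.007520 = 2.55 mmol/kg

DIC = 2.55 mmol/kg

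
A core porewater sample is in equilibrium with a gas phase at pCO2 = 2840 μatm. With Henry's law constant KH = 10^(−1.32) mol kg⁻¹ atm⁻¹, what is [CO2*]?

[CO2*] = 136 μmol/kg

KH = 10^(−1.32) = 4.786×10^-2 mol kg⁻¹ atm⁻¹
[CO2*] = KH · pCO2 = 4.786×10^-2 × 2840×10^-6 atm = 1.36×10^-4 mol/kg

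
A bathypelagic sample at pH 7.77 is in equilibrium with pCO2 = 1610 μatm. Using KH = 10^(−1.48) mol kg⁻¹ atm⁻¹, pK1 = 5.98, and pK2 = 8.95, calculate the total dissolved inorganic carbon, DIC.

DIC = 3.56 mmol/kg

[CO2*] = KH · pCO2 = 10^(−1.48) × 1610×10^-6 = 5.331×10^-5 mol/kg
α₀ = 1/(1 + K1/[H⁺] + K1K2/[H⁺]²) = 1/(1 + 10^+1.79 + 10^+0.61) = 0.01499
DIC = [CO2*]/α₀ = 5.331×10^-5 / 0.01499 = 3.56 mmol/kg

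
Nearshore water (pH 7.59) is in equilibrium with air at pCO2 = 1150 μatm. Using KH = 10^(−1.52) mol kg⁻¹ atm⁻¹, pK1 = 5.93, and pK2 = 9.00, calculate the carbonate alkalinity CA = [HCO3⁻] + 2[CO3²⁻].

[CO2*] = KH · pCO2 = 10^(−1.52) × 1150×10^-6 = 3.473×10^-5 mol/kg
α₀ = 1/(1 + K1/[H⁺] + K1K2/[H⁺]²) = 1/(1 + 10^+1.66 + 10^+0.25) = 0.02062
DIC = [CO2*]/α₀ = 3.473×10^-5 / 0.02062 = 1.684 mmol/kg
CA = (α₁ + 2α₂)·DIC = (0.9427 + 2×0.03668) × 1.684 = 1.71 mmol/kg

CA = 1.71 mmol/kg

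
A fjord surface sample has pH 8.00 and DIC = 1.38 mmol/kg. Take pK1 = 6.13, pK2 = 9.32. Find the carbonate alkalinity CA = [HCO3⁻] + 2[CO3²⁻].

CA = [HCO3⁻] + 2[CO3²⁻] = (α₁ + 2α₂)·DIC
At pH 8.00: [H⁺]/K1 = 10^-1.87 = 0.013490, K2/[H⁺] = 10^-1.32 = 0.047863
α₁ = 1/(1 + 0.013490 + 0.047863) = 1/1.0614 = 0.9422; α₂ = α₁·K2/[H⁺] = 0.04510
α₁ + 2α₂ = 1.0324
CA = 1.0324 × 1.38 = 1.42 mmol/kg

CA = 1.42 mmol/kg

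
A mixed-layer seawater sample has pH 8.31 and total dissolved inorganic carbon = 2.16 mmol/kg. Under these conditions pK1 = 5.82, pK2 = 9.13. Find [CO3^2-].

α₂ = 1 / (1 + [H⁺]/K2 + [H⁺]²/(K1K2)) = 1 / (1 + 10^+0.82 + 10^-1.67)
   = 1 / (1 + 6.6069 + 0.021380) = 1/7.6283 = 0.1311
[CO3²⁻] = α₂ × DIC = 0.1311 × 2.16 = 0.283 mmol/kg

[CO3²⁻] = 0.283 mmol/kg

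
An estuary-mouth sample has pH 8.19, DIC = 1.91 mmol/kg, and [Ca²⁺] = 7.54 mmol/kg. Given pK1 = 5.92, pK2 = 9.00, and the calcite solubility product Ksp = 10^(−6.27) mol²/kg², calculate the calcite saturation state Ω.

Ω = 3.58

α₂ = 1 / (1 + [H⁺]/K2 + [H⁺]²/(K1K2)) = 1 / (1 + 10^+0.81 + 10^-1.46)
   = 1 / (1 + 6.4565 + 0.034674) = 1/7.4912 = 0.1335
[CO3²⁻] = α₂ × DIC = 0.1335 × 1.91 = 0.2550 mmol/kg
Ksp = 10^(−6.27) = 5.370×10^-7
Ω = [Ca²⁺][CO3²⁻]/Ksp = (7.54×10^-3)(2.550×10^-4) / 5.370×10^-7 = 3.58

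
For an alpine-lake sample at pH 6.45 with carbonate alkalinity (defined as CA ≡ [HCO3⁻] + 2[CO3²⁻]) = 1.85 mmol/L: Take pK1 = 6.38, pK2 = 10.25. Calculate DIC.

CA = [HCO3⁻] + 2[CO3²⁻] = (α₁ + 2α₂)·DIC
At pH 6.45: [H⁺]/K1 = 10^-0.07 = 0.85114, K2/[H⁺] = 10^-3.80 = 0.00015849
α₁ = 1/(1 + 0.85114 + 0.00015849) = 1/1.8513 = 0.5402; α₂ = α₁·K2/[H⁺] = 8.561×10^-5
α₁ + 2α₂ = 0.5403
DIC = CA / (α₁ + 2α₂) = 1.85 / 0.5403 = 3.42 mmol/L

DIC = 3.42 mmol/L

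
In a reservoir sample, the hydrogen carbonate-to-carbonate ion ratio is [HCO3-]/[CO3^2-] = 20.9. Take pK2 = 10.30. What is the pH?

pH = 8.98

From K2 = [H⁺][CO3^2-]/[HCO3-]:  pH = pK2 − log₁₀([HCO3-]/[CO3^2-])
log₁₀(20.9) = +1.320
pH = 10.30 − (+1.320) = 8.98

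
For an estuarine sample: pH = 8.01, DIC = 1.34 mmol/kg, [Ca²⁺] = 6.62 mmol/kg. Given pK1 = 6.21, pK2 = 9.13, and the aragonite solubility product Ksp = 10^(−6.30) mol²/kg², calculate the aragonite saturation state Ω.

Ω = 1.23

α₂ = 1 / (1 + [H⁺]/K2 + [H⁺]²/(K1K2)) = 1 / (1 + 10^+1.12 + 10^-0.68)
   = 1 / (1 + 13.183 + 0.20893) = 1/14.391 = 0.06949
[CO3²⁻] = α₂ × DIC = 0.06949 × 1.34 = 0.09311 mmol/kg
Ksp = 10^(−6.30) = 5.012×10^-7
Ω = [Ca²⁺][CO3²⁻]/Ksp = (6.62×10^-3)(9.311×10^-5) / 5.012×10^-7 = 1.23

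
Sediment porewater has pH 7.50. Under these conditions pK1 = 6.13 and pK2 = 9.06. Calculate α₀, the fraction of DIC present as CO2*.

α₀ = 1 / (1 + K1/[H⁺] + K1K2/[H⁺]²) = 1 / (1 + 10^+1.37 + 10^-0.19)
   = 1 / (1 + 23.442 + 0.64565) = 1/25.088 = 0.03986

α₀ = 0.0399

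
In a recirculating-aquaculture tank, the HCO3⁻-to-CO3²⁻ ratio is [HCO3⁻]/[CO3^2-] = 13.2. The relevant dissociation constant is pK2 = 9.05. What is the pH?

pH = 7.93

From K2 = [H⁺][CO3^2-]/[HCO3⁻]:  pH = pK2 − log₁₀([HCO3⁻]/[CO3^2-])
log₁₀(13.2) = +1.121
pH = 9.05 − (+1.121) = 7.93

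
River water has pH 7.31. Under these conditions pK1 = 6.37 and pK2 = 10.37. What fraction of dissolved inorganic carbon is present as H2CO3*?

α₀ = 0.103

α₀ = 1 / (1 + K1/[H⁺] + K1K2/[H⁺]²) = 1 / (1 + 10^+0.94 + 10^-2.12)
   = 1 / (1 + 8.7096 + 0.0075858) = 1/9.7172 = 0.1029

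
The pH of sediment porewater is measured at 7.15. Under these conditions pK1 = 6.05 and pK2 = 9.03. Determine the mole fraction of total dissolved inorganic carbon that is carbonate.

α₂ = 1 / (1 + [H⁺]/K2 + [H⁺]²/(K1K2)) = 1 / (1 + 10^+1.88 + 10^+0.78)
   = 1 / (1 + 75.858 + 6.0256) = 1/82.883 = 0.01207

α₂ = 0.0121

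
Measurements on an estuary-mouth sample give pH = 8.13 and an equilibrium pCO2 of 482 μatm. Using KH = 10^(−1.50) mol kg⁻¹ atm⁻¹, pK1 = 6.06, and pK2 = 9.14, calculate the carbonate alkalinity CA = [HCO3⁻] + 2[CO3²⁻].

CA = 2.14 mmol/kg

[CO2*] = KH · pCO2 = 10^(−1.50) × 482×10^-6 = 1.524×10^-5 mol/kg
α₀ = 1/(1 + K1/[H⁺] + K1K2/[H⁺]²) = 1/(1 + 10^+2.07 + 10^+1.06) = 0.007694
DIC = [CO2*]/α₀ = 1.524×10^-5 / 0.007694 = 1.981 mmol/kg
CA = (α₁ + 2α₂)·DIC = (0.9040 + 2×0.08834) × 1.981 = 2.14 mmol/kg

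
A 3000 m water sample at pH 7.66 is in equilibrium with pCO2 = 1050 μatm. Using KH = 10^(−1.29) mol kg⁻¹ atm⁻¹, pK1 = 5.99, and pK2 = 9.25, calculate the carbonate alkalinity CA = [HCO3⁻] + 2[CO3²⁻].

[CO2*] = KH · pCO2 = 10^(−1.29) × 1050×10^-6 = 5.385×10^-5 mol/kg
α₀ = 1/(1 + K1/[H⁺] + K1K2/[H⁺]²) = 1/(1 + 10^+1.67 + 10^+0.08) = 0.02042
DIC = [CO2*]/α₀ = 5.385×10^-5 / 0.02042 = 2.637 mmol/kg
CA = (α₁ + 2α₂)·DIC = (0.9550 + 2×0.02455) × 2.637 = 2.65 mmol/kg

CA = 2.65 mmol/kg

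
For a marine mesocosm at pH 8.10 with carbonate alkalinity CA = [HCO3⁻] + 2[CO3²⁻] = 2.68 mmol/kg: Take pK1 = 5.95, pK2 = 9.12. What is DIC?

CA = [HCO3⁻] + 2[CO3²⁻] = (α₁ + 2α₂)·DIC
At pH 8.10: [H⁺]/K1 = 10^-2.15 = 0.0070795, K2/[H⁺] = 10^-1.02 = 0.095499
α₁ = 1/(1 + 0.0070795 + 0.095499) = 1/1.1026 = 0.9070; α₂ = α₁·K2/[H⁺] = 0.08661
α₁ + 2α₂ = 1.0802
DIC = CA / (α₁ + 2α₂) = 2.68 / 1.0802 = 2.48 mmol/kg

DIC = 2.48 mmol/kg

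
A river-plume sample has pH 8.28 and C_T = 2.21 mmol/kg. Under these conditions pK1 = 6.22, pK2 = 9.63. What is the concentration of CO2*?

[CO2*] = 18.3 μmol/kg

α₀ = 1 / (1 + K1/[H⁺] + K1K2/[H⁺]²) = 1 / (1 + 10^+2.06 + 10^+0.71)
   = 1 / (1 + 114.82 + 5.1286) = 1/120.94 = 0.008268
[CO2*] = α₀ × DIC = 0.008268 × 2.21 = 0.0183 mmol/kg = 18.3 μmol/kg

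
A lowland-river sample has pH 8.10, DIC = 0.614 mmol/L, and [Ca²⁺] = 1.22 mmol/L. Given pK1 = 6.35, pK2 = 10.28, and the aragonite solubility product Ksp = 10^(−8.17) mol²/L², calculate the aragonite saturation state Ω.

α₂ = 1 / (1 + [H⁺]/K2 + [H⁺]²/(K1K2)) = 1 / (1 + 10^+2.18 + 10^+0.43)
   = 1 / (1 + 151.36 + 2.6915) = 1/155.05 = 0.006450
[CO3²⁻] = α₂ × DIC = 0.006450 × 0.614 = 0.003960 mmol/L = 3.960 μmol/L
Ksp = 10^(−8.17) = 6.761×10^-9
Ω = [Ca²⁺][CO3²⁻]/Ksp = (1.22×10^-3)(3.960×10^-6) / 6.761×10^-9 = 0.715

Ω = 0.715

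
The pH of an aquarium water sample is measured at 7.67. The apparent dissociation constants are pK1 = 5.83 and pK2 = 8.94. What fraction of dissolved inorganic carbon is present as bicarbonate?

α₁ = 0.936

α₁ = 1 / (1 + [H⁺]/K1 + K2/[H⁺]) = 1 / (1 + 10^-1.84 + 10^-1.27)
   = 1 / (1 + 0.014454 + 0.053703) = 1/1.0682 = 0.9362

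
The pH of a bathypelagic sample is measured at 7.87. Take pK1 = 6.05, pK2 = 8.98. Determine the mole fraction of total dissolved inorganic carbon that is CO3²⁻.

α₂ = 1 / (1 + [H⁺]/K2 + [H⁺]²/(K1K2)) = 1 / (1 + 10^+1.11 + 10^-0.71)
   = 1 / (1 + 12.882 + 0.19498) = 1/14.077 = 0.07104

α₂ = 0.0710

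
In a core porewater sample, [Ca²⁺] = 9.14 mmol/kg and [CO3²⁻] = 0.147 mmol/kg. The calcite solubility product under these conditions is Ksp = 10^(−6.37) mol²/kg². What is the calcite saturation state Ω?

Ksp = 10^(−6.37) = 4.266×10^-7
Ω = [Ca²⁺][CO3²⁻]/Ksp = (9.14×10^-3)(0.147×10^-3) / 4.266×10^-7 = 3.15

Ω = 3.15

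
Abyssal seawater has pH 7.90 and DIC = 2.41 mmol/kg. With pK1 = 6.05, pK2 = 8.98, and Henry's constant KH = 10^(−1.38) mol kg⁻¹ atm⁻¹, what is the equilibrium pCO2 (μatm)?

pCO2 = 744 μatm

α₀ = 1 / (1 + K1/[H⁺] + K1K2/[H⁺]²) = 1 / (1 + 10^+1.85 + 10^+0.77)
   = 1 / (1 + 70.795 + 5.8884) = 1/77.683 = 0.01287
[CO2*] = α₀ × DIC = 0.01287 × 2.41 = 0.03102 mmol/kg
pCO2 = [CO2*]/KH = 3.102×10^-5 / 4.169×10^-2 = 744 μatm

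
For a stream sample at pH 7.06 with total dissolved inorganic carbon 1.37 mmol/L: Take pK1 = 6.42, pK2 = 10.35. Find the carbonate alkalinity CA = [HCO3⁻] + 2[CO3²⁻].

CA = 1.12 mmol/L

CA = [HCO3⁻] + 2[CO3²⁻] = (α₁ + 2α₂)·DIC
At pH 7.06: [H⁺]/K1 = 10^-0.64 = 0.22909, K2/[H⁺] = 10^-3.29 = 0.00051286
α₁ = 1/(1 + 0.22909 + 0.00051286) = 1/1.2296 = 0.8133; α₂ = α₁·K2/[H⁺] = 0.0004171
α₁ + 2α₂ = 0.8141
CA = 0.8141 × 1.37 = 1.12 mmol/L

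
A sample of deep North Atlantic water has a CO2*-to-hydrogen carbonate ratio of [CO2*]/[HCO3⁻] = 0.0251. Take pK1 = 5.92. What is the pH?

From K1 = [H⁺][HCO3⁻]/[CO2*]:  pH = pK1 − log₁₀([CO2*]/[HCO3⁻])
log₁₀(0.0251) = -1.600
pH = 5.92 − (-1.600) = 7.52

pH = 7.52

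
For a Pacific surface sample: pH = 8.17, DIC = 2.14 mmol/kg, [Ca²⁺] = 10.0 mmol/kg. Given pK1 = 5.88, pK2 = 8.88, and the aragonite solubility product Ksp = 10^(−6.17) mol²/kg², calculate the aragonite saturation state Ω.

Ω = 5.14

α₂ = 1 / (1 + [H⁺]/K2 + [H⁺]²/(K1K2)) = 1 / (1 + 10^+0.71 + 10^-1.58)
   = 1 / (1 + 5.1286 + 0.026303) = 1/6.1549 = 0.1625
[CO3²⁻] = α₂ × DIC = 0.1625 × 2.14 = 0.3477 mmol/kg
Ksp = 10^(−6.17) = 6.761×10^-7
Ω = [Ca²⁺][CO3²⁻]/Ksp = (10.0×10^-3)(3.477×10^-4) / 6.761×10^-7 = 5.14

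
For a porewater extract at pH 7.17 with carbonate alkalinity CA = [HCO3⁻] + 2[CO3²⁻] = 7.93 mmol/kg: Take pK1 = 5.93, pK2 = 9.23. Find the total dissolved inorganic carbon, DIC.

CA = [HCO3⁻] + 2[CO3²⁻] = (α₁ + 2α₂)·DIC
At pH 7.17: [H⁺]/K1 = 10^-1.24 = 0.057544, K2/[H⁺] = 10^-2.06 = 0.0087096
α₁ = 1/(1 + 0.057544 + 0.0087096) = 1/1.0663 = 0.9379; α₂ = α₁·K2/[H⁺] = 0.008168
α₁ + 2α₂ = 0.9542
DIC = CA / (α₁ + 2α₂) = 7.93 / 0.9542 = 8.31 mmol/kg

DIC = 8.31 mmol/kg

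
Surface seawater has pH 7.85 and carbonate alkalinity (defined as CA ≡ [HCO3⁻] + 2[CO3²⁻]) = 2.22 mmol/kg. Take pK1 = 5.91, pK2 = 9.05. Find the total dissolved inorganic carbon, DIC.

DIC = 2.12 mmol/kg

CA = [HCO3⁻] + 2[CO3²⁻] = (α₁ + 2α₂)·DIC
At pH 7.85: [H⁺]/K1 = 10^-1.94 = 0.011482, K2/[H⁺] = 10^-1.20 = 0.063096
α₁ = 1/(1 + 0.011482 + 0.063096) = 1/1.0746 = 0.9306; α₂ = α₁·K2/[H⁺] = 0.05872
α₁ + 2α₂ = 1.0480
DIC = CA / (α₁ + 2α₂) = 2.22 / 1.0480 = 2.12 mmol/kg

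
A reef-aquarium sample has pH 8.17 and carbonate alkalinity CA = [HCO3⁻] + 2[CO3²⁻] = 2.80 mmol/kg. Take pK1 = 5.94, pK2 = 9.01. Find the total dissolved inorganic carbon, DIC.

DIC = 2.50 mmol/kg

CA = [HCO3⁻] + 2[CO3²⁻] = (α₁ + 2α₂)·DIC
At pH 8.17: [H⁺]/K1 = 10^-2.23 = 0.0058884, K2/[H⁺] = 10^-0.84 = 0.14454
α₁ = 1/(1 + 0.0058884 + 0.14454) = 1/1.1504 = 0.8692; α₂ = α₁·K2/[H⁺] = 0.1256
α₁ + 2α₂ = 1.1205
DIC = CA / (α₁ + 2α₂) = 2.80 / 1.1205 = 2.50 mmol/kg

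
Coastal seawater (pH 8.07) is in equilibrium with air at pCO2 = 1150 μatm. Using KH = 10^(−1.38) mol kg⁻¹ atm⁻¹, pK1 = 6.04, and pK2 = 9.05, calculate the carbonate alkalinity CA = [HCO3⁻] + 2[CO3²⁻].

[CO2*] = KH · pCO2 = 10^(−1.38) × 1150×10^-6 = 4.794×10^-5 mol/kg
α₀ = 1/(1 + K1/[H⁺] + K1K2/[H⁺]²) = 1/(1 + 10^+2.03 + 10^+1.05) = 0.008377
DIC = [CO2*]/α₀ = 4.794×10^-5 / 0.008377 = 5.723 mmol/kg
CA = (α₁ + 2α₂)·DIC = (0.8976 + 2×0.09399) × 5.723 = 6.21 mmol/kg

CA = 6.21 mmol/kg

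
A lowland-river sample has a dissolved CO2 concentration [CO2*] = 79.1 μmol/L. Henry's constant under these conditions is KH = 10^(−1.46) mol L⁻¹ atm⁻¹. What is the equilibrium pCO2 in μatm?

pCO2 = 2280 μatm

KH = 10^(−1.46) = 3.467×10^-2 mol L⁻¹ atm⁻¹
pCO2 = [CO2*]/KH = 79.1×10^-6 / 3.467×10^-2 = 2.28×10^-3 atm = 2280 μatm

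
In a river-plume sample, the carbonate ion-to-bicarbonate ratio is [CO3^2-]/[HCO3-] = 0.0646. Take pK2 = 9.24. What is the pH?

From K2 = [H⁺][CO3^2-]/[HCO3-]:  pH = pK2 + log₁₀([CO3^2-]/[HCO3-])
log₁₀(0.0646) = -1.190
pH = 9.24 + (-1.190) = 8.05

pH = 8.05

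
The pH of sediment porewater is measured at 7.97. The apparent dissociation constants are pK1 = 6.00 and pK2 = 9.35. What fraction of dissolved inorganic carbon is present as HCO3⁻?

α₁ = 1 / (1 + [H⁺]/K1 + K2/[H⁺]) = 1 / (1 + 10^-1.97 + 10^-1.38)
   = 1 / (1 + 0.010715 + 0.041687) = 1/1.0524 = 0.9502

α₁ = 0.950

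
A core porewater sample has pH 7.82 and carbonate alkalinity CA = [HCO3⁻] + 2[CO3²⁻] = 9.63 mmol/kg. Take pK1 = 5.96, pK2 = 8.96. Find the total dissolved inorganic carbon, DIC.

CA = [HCO3⁻] + 2[CO3²⁻] = (α₁ + 2α₂)·DIC
At pH 7.82: [H⁺]/K1 = 10^-1.86 = 0.013804, K2/[H⁺] = 10^-1.14 = 0.072444
α₁ = 1/(1 + 0.013804 + 0.072444) = 1/1.0862 = 0.9206; α₂ = α₁·K2/[H⁺] = 0.06669
α₁ + 2α₂ = 1.0540
DIC = CA / (α₁ + 2α₂) = 9.63 / 1.0540 = 9.14 mmol/kg

DIC = 9.14 mmol/kg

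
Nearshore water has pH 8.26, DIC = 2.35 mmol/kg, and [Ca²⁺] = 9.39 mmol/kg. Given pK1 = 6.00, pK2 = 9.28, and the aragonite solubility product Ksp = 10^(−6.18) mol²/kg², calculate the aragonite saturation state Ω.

Ω = 2.90

α₂ = 1 / (1 + [H⁺]/K2 + [H⁺]²/(K1K2)) = 1 / (1 + 10^+1.02 + 10^-1.24)
   = 1 / (1 + 10.471 + 0.057544) = 1/11.529 = 0.08674
[CO3²⁻] = α₂ × DIC = 0.08674 × 2.35 = 0.2038 mmol/kg
Ksp = 10^(−6.18) = 6.607×10^-7
Ω = [Ca²⁺][CO3²⁻]/Ksp = (9.39×10^-3)(2.038×10^-4) / 6.607×10^-7 = 2.90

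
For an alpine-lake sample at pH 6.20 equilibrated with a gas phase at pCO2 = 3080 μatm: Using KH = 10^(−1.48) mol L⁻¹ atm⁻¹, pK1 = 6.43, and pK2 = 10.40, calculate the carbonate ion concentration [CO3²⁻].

[CO2*] = KH · pCO2 = 10^(−1.48) × 3080×10^-6 = 1.020×10^-4 mol/L
α₀ = 1/(1 + K1/[H⁺] + K1K2/[H⁺]²) = 1/(1 + 10^-0.23 + 10^-4.43) = 0.6294
DIC = [CO2*]/α₀ = 1.020×10^-4 / 0.6294 = 0.1620 mmol/L
[CO3²⁻] = α₂·DIC; α₂ = 2.338×10^-5, so [CO3²⁻] = 2.338×10^-5 × 0.1620 = 3.79×10^-6 mmol/L = 0.00379 μmol/L

[CO3²⁻] = 0.00379 μmol/L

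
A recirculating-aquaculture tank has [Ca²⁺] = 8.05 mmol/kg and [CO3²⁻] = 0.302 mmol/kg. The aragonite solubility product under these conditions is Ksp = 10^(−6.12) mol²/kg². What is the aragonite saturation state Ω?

Ω = 3.20

Ksp = 10^(−6.12) = 7.586×10^-7
Ω = [Ca²⁺][CO3²⁻]/Ksp = (8.05×10^-3)(0.302×10^-3) / 7.586×10^-7 = 3.20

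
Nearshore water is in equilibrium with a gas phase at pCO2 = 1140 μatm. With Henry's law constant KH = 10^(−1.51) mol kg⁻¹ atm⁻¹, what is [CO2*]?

[CO2*] = 35.2 μmol/kg

KH = 10^(−1.51) = 3.090×10^-2 mol kg⁻¹ atm⁻¹
[CO2*] = KH · pCO2 = 3.090×10^-2 × 1140×10^-6 atm = 3.52×10^-5 mol/kg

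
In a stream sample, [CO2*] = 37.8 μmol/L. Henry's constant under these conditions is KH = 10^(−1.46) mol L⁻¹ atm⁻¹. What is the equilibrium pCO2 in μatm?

KH = 10^(−1.46) = 3.467×10^-2 mol L⁻¹ atm⁻¹
pCO2 = [CO2*]/KH = 37.8×10^-6 / 3.467×10^-2 = 1.09×10^-3 atm = 1090 μatm

pCO2 = 1090 μatm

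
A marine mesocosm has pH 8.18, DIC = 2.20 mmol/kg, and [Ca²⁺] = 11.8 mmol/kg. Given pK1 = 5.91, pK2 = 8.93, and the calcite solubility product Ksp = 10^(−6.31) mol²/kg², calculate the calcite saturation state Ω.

α₂ = 1 / (1 + [H⁺]/K2 + [H⁺]²/(K1K2)) = 1 / (1 + 10^+0.75 + 10^-1.52)
   = 1 / (1 + 5.6234 + 0.030200) = 1/6.6536 = 0.1503
[CO3²⁻] = α₂ × DIC = 0.1503 × 2.20 = 0.3306 mmol/kg
Ksp = 10^(−6.31) = 4.898×10^-7
Ω = [Ca²⁺][CO3²⁻]/Ksp = (11.8×10^-3)(3.306×10^-4) / 4.898×10^-7 = 7.97

Ω = 7.97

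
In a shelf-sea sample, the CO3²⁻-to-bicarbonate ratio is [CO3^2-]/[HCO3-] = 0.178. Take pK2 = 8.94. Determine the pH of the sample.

pH = 8.19

From K2 = [H⁺][CO3^2-]/[HCO3-]:  pH = pK2 + log₁₀([CO3^2-]/[HCO3-])
log₁₀(0.178) = -0.750
pH = 8.94 + (-0.750) = 8.19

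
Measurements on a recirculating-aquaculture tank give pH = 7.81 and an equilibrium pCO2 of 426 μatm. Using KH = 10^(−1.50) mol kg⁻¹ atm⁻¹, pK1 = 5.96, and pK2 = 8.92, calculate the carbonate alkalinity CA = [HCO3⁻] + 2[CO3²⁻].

[CO2*] = KH · pCO2 = 10^(−1.50) × 426×10^-6 = 1.347×10^-5 mol/kg
α₀ = 1/(1 + K1/[H⁺] + K1K2/[H⁺]²) = 1/(1 + 10^+1.85 + 10^+0.74) = 0.01294
DIC = [CO2*]/α₀ = 1.347×10^-5 / 0.01294 = 1.041 mmol/kg
CA = (α₁ + 2α₂)·DIC = (0.9160 + 2×0.07110) × 1.041 = 1.10 mmol/kg

CA = 1.10 mmol/kg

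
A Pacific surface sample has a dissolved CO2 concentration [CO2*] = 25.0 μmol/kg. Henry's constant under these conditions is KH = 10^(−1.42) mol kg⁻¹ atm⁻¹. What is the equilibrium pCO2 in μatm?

pCO2 = 658 μatm

KH = 10^(−1.42) = 3.802×10^-2 mol kg⁻¹ atm⁻¹
pCO2 = [CO2*]/KH = 25.0×10^-6 / 3.802×10^-2 = 6.58×10^-4 atm = 658 μatm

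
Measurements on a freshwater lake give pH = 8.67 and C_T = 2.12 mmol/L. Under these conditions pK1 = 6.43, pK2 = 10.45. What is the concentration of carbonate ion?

[CO3²⁻] = 0.0344 mmol/L

α₂ = 1 / (1 + [H⁺]/K2 + [H⁺]²/(K1K2)) = 1 / (1 + 10^+1.78 + 10^-0.46)
   = 1 / (1 + 60.256 + 0.34674) = 1/61.603 = 0.01623
[CO3²⁻] = α₂ × DIC = 0.01623 × 2.12 = 0.0344 mmol/L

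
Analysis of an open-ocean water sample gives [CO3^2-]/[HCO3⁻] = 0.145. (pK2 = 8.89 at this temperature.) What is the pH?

pH = 8.05

From K2 = [H⁺][CO3^2-]/[HCO3⁻]:  pH = pK2 + log₁₀([CO3^2-]/[HCO3⁻])
log₁₀(0.145) = -0.839
pH = 8.89 + (-0.839) = 8.05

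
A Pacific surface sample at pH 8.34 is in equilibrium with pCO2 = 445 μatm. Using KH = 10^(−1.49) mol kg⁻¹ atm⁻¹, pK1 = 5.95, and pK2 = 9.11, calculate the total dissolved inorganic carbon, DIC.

DIC = 4.15 mmol/kg

[CO2*] = KH · pCO2 = 10^(−1.49) × 445×10^-6 = 1.440×10^-5 mol/kg
α₀ = 1/(1 + K1/[H⁺] + K1K2/[H⁺]²) = 1/(1 + 10^+2.39 + 10^+1.62) = 0.003470
DIC = [CO2*]/α₀ = 1.440×10^-5 / 0.003470 = 4.15 mmol/kg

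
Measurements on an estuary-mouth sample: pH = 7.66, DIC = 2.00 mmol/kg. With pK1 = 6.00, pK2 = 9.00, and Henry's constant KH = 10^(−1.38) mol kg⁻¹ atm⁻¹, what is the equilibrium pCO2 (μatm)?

pCO2 = 983 μatm

α₀ = 1 / (1 + K1/[H⁺] + K1K2/[H⁺]²) = 1 / (1 + 10^+1.66 + 10^+0.32)
   = 1 / (1 + 45.709 + 2.0893) = 1/48.798 = 0.02049
[CO2*] = α₀ × DIC = 0.02049 × 2.00 = 0.04099 mmol/kg
pCO2 = [CO2*]/KH = 4.099×10^-5 / 4.169×10^-2 = 983 μatm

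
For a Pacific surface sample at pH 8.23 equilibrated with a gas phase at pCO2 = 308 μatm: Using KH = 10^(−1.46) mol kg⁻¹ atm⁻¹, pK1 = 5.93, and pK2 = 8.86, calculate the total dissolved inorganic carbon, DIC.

[CO2*] = KH · pCO2 = 10^(−1.46) × 308×10^-6 = 1.068×10^-5 mol/kg
α₀ = 1/(1 + K1/[H⁺] + K1K2/[H⁺]²) = 1/(1 + 10^+2.30 + 10^+1.67) = 0.004044
DIC = [CO2*]/α₀ = 1.068×10^-5 / 0.004044 = 2.64 mmol/kg

DIC = 2.64 mmol/kg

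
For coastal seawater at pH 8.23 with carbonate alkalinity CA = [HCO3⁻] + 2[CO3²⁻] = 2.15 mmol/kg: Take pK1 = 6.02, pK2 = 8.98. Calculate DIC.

CA = [HCO3⁻] + 2[CO3²⁻] = (α₁ + 2α₂)·DIC
At pH 8.23: [H⁺]/K1 = 10^-2.21 = 0.0061660, K2/[H⁺] = 10^-0.75 = 0.17783
α₁ = 1/(1 + 0.0061660 + 0.17783) = 1/1.1840 = 0.8446; α₂ = α₁·K2/[H⁺] = 0.1502
α₁ + 2α₂ = 1.1450
DIC = CA / (α₁ + 2α₂) = 2.15 / 1.1450 = 1.88 mmol/kg

DIC = 1.88 mmol/kg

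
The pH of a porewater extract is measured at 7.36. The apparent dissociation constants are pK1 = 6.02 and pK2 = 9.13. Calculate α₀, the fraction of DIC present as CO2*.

α₀ = 0.0430

α₀ = 1 / (1 + K1/[H⁺] + K1K2/[H⁺]²) = 1 / (1 + 10^+1.34 + 10^-0.43)
   = 1 / (1 + 21.878 + 0.37154) = 1/23.249 = 0.04301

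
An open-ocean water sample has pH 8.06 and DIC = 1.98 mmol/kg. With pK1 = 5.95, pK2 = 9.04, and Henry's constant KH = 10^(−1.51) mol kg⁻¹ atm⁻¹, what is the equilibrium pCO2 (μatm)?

α₀ = 1 / (1 + K1/[H⁺] + K1K2/[H⁺]²) = 1 / (1 + 10^+2.11 + 10^+1.13)
   = 1 / (1 + 128.82 + 13.490) = 1/143.31 = 0.006978
[CO2*] = α₀ × DIC = 0.006978 × 1.98 = 0.01382 mmol/kg = 13.82 μmol/kg
pCO2 = [CO2*]/KH = 1.382×10^-5 / 3.090×10^-2 = 447 μatm

pCO2 = 447 μatm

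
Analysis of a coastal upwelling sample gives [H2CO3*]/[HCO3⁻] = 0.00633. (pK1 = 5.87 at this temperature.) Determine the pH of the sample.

From K1 = [H⁺][HCO3⁻]/[H2CO3*]:  pH = pK1 − log₁₀([H2CO3*]/[HCO3⁻])
log₁₀(0.00633) = -2.199
pH = 5.87 − (-2.199) = 8.07

pH = 8.07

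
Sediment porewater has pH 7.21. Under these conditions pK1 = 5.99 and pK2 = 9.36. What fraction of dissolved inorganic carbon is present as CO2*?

α₀ = 0.0565

α₀ = 1 / (1 + K1/[H⁺] + K1K2/[H⁺]²) = 1 / (1 + 10^+1.22 + 10^-0.93)
   = 1 / (1 + 16.596 + 0.11749) = 1/17.713 = 0.05645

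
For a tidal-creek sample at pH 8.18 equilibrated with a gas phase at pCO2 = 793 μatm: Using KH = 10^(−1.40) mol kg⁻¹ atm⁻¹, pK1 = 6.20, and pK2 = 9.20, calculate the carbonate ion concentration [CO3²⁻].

[CO2*] = KH · pCO2 = 10^(−1.40) × 793×10^-6 = 3.157×10^-5 mol/kg
α₀ = 1/(1 + K1/[H⁺] + K1K2/[H⁺]²) = 1/(1 + 10^+1.98 + 10^+0.96) = 0.009468
DIC = [CO2*]/α₀ = 3.157×10^-5 / 0.009468 = 3.334 mmol/kg
[CO3²⁻] = α₂·DIC; α₂ = 0.08635, so [CO3²⁻] = 0.08635 × 3.334 = 0.288 mmol/kg

[CO3²⁻] = 0.288 mmol/kg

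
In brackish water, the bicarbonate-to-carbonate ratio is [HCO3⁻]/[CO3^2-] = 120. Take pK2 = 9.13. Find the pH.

pH = 7.05

From K2 = [H⁺][CO3^2-]/[HCO3⁻]:  pH = pK2 − log₁₀([HCO3⁻]/[CO3^2-])
log₁₀(120) = +2.079
pH = 9.13 − (+2.079) = 7.05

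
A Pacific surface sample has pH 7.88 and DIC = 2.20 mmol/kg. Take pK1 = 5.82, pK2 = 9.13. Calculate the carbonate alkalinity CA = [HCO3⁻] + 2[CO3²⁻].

CA = 2.30 mmol/kg

CA = [HCO3⁻] + 2[CO3²⁻] = (α₁ + 2α₂)·DIC
At pH 7.88: [H⁺]/K1 = 10^-2.06 = 0.0087096, K2/[H⁺] = 10^-1.25 = 0.056234
α₁ = 1/(1 + 0.0087096 + 0.056234) = 1/1.0649 = 0.9390; α₂ = α₁·K2/[H⁺] = 0.05280
α₁ + 2α₂ = 1.0446
CA = 1.0446 × 2.20 = 2.30 mmol/kg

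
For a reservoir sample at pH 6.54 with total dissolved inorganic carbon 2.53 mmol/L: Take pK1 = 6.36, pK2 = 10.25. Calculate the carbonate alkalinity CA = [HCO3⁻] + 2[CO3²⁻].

CA = 1.52 mmol/L

CA = [HCO3⁻] + 2[CO3²⁻] = (α₁ + 2α₂)·DIC
At pH 6.54: [H⁺]/K1 = 10^-0.18 = 0.66069, K2/[H⁺] = 10^-3.71 = 0.00019498
α₁ = 1/(1 + 0.66069 + 0.00019498) = 1/1.6609 = 0.6021; α₂ = α₁·K2/[H⁺] = 0.0001174
α₁ + 2α₂ = 0.6023
CA = 0.6023 × 2.53 = 1.52 mmol/L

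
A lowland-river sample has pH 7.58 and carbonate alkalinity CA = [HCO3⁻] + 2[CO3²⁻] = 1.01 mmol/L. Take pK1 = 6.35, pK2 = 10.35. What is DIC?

DIC = 1.07 mmol/L

CA = [HCO3⁻] + 2[CO3²⁻] = (α₁ + 2α₂)·DIC
At pH 7.58: [H⁺]/K1 = 10^-1.23 = 0.058884, K2/[H⁺] = 10^-2.77 = 0.0016982
α₁ = 1/(1 + 0.058884 + 0.0016982) = 1/1.0606 = 0.9429; α₂ = α₁·K2/[H⁺] = 0.001601
α₁ + 2α₂ = 0.9461
DIC = CA / (α₁ + 2α₂) = 1.01 / 0.9461 = 1.07 mmol/L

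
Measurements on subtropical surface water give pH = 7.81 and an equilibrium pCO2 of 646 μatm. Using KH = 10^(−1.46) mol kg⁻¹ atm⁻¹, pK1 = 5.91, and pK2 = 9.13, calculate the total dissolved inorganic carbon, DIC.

[CO2*] = KH · pCO2 = 10^(−1.46) × 646×10^-6 = 2.240×10^-5 mol/kg
α₀ = 1/(1 + K1/[H⁺] + K1K2/[H⁺]²) = 1/(1 + 10^+1.90 + 10^+0.58) = 0.01187
DIC = [CO2*]/α₀ = 2.240×10^-5 / 0.01187 = 1.89 mmol/kg

DIC = 1.89 mmol/kg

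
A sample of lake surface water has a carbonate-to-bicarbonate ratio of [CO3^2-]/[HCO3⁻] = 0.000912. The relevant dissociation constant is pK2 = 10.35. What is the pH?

From K2 = [H⁺][CO3^2-]/[HCO3⁻]:  pH = pK2 + log₁₀([CO3^2-]/[HCO3⁻])
log₁₀(0.000912) = -3.040
pH = 10.35 + (-3.040) = 7.31

pH = 7.31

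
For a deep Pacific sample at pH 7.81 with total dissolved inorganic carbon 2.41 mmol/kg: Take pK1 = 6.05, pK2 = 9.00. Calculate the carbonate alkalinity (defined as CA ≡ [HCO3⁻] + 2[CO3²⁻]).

CA = [HCO3⁻] + 2[CO3²⁻] = (α₁ + 2α₂)·DIC
At pH 7.81: [H⁺]/K1 = 10^-1.76 = 0.017378, K2/[H⁺] = 10^-1.19 = 0.064565
α₁ = 1/(1 + 0.017378 + 0.064565) = 1/1.0819 = 0.9243; α₂ = α₁·K2/[H⁺] = 0.05968
α₁ + 2α₂ = 1.0436
CA = 1.0436 × 2.41 = 2.52 mmol/kg

CA = 2.52 mmol/kg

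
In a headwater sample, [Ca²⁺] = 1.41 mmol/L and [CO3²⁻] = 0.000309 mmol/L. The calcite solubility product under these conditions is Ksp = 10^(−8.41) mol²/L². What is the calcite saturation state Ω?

Ksp = 10^(−8.41) = 3.890×10^-9
Ω = [Ca²⁺][CO3²⁻]/Ksp = (1.41×10^-3)(0.000309×10^-3) / 3.890×10^-9 = 0.112

Ω = 0.112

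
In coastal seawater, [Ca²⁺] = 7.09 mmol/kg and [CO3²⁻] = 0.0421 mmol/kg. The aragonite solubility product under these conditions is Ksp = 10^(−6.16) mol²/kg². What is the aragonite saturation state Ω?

Ksp = 10^(−6.16) = 6.918×10^-7
Ω = [Ca²⁺][CO3²⁻]/Ksp = (7.09×10^-3)(0.0421×10^-3) / 6.918×10^-7 = 0.431

Ω = 0.431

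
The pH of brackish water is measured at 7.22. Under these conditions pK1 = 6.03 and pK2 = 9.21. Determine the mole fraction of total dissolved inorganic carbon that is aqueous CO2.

α₀ = 0.0601

α₀ = 1 / (1 + K1/[H⁺] + K1K2/[H⁺]²) = 1 / (1 + 10^+1.19 + 10^-0.80)
   = 1 / (1 + 15.488 + 0.15849) = 1/16.647 = 0.06007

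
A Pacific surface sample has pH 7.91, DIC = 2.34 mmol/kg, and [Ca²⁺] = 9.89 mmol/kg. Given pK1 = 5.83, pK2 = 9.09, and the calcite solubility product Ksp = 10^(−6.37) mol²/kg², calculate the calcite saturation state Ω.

α₂ = 1 / (1 + [H⁺]/K2 + [H⁺]²/(K1K2)) = 1 / (1 + 10^+1.18 + 10^-0.90)
   = 1 / (1 + 15.136 + 0.12589) = 1/16.262 = 0.06149
[CO3²⁻] = α₂ × DIC = 0.06149 × 2.34 = 0.1439 mmol/kg
Ksp = 10^(−6.37) = 4.266×10^-7
Ω = [Ca²⁺][CO3²⁻]/Ksp = (9.89×10^-3)(1.439×10^-4) / 4.266×10^-7 = 3.34

Ω = 3.34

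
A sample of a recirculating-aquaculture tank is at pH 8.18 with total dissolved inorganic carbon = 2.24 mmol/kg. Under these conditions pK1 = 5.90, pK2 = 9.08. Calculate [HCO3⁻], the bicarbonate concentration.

[HCO3⁻] = 1.98 mmol/kg

α₁ = 1 / (1 + [H⁺]/K1 + K2/[H⁺]) = 1 / (1 + 10^-2.28 + 10^-0.90)
   = 1 / (1 + 0.0052481 + 0.12589) = 1/1.1311 = 0.8841
[HCO3⁻] = α₁ × DIC = 0.8841 × 2.24 = 1.98 mmol/kg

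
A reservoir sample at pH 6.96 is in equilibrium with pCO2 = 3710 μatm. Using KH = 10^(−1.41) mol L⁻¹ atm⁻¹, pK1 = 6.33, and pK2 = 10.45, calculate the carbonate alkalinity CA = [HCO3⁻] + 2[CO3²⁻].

[CO2*] = KH · pCO2 = 10^(−1.41) × 3710×10^-6 = 1.443×10^-4 mol/L
α₀ = 1/(1 + K1/[H⁺] + K1K2/[H⁺]²) = 1/(1 + 10^+0.63 + 10^-2.86) = 0.1899
DIC = [CO2*]/α₀ = 1.443×10^-4 / 0.1899 = 0.7602 mmol/L
CA = (α₁ + 2α₂)·DIC = (0.8099 + 2×0.0002621) × 0.7602 = 0.616 mmol/L

CA = 0.616 mmol/L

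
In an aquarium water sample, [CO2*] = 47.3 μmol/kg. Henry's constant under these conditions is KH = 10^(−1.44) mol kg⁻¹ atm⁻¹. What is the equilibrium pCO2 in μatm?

pCO2 = 1300 μatm

KH = 10^(−1.44) = 3.631×10^-2 mol kg⁻¹ atm⁻¹
pCO2 = [CO2*]/KH = 47.3×10^-6 / 3.631×10^-2 = 1.30×10^-3 atm = 1300 μatm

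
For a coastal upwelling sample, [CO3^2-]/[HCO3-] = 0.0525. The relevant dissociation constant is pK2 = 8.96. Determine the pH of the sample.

From K2 = [H⁺][CO3^2-]/[HCO3-]:  pH = pK2 + log₁₀([CO3^2-]/[HCO3-])
log₁₀(0.0525) = -1.280
pH = 8.96 + (-1.280) = 7.68

pH = 7.68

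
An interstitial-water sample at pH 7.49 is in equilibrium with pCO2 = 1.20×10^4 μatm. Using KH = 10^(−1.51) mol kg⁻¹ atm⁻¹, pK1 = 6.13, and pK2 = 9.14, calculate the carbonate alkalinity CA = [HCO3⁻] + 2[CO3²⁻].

CA = 8.88 mmol/kg

[CO2*] = KH · pCO2 = 10^(−1.51) × 1.20×10^4×10^-6 = 3.708×10^-4 mol/kg
α₀ = 1/(1 + K1/[H⁺] + K1K2/[H⁺]²) = 1/(1 + 10^+1.36 + 10^-0.29) = 0.04095
DIC = [CO2*]/α₀ = 3.708×10^-4 / 0.04095 = 9.056 mmol/kg
CA = (α₁ + 2α₂)·DIC = (0.9381 + 2×0.02100) × 9.056 = 8.88 mmol/kg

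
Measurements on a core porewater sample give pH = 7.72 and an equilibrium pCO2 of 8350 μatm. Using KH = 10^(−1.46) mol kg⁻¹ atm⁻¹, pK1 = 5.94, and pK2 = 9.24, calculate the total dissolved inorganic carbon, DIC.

DIC = 18.3 mmol/kg

[CO2*] = KH · pCO2 = 10^(−1.46) × 8350×10^-6 = 2.895×10^-4 mol/kg
α₀ = 1/(1 + K1/[H⁺] + K1K2/[H⁺]²) = 1/(1 + 10^+1.78 + 10^+0.26) = 0.01585
DIC = [CO2*]/α₀ = 2.895×10^-4 / 0.01585 = 18.3 mmol/kg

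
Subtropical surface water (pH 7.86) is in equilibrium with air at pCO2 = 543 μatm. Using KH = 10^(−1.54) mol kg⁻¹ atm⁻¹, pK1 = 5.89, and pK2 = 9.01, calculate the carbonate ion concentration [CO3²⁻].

[CO3²⁻] = 0.103 mmol/kg

[CO2*] = KH · pCO2 = 10^(−1.54) × 543×10^-6 = 1.566×10^-5 mol/kg
α₀ = 1/(1 + K1/[H⁺] + K1K2/[H⁺]²) = 1/(1 + 10^+1.97 + 10^+0.82) = 0.009908
DIC = [CO2*]/α₀ = 1.566×10^-5 / 0.009908 = 1.581 mmol/kg
[CO3²⁻] = α₂·DIC; α₂ = 0.06546, so [CO3²⁻] = 0.06546 × 1.581 = 0.103 mmol/kg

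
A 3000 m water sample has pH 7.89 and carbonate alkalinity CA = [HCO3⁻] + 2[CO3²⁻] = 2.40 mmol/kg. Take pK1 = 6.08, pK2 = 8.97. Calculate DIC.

DIC = 2.26 mmol/kg

CA = [HCO3⁻] + 2[CO3²⁻] = (α₁ + 2α₂)·DIC
At pH 7.89: [H⁺]/K1 = 10^-1.81 = 0.015488, K2/[H⁺] = 10^-1.08 = 0.083176
α₁ = 1/(1 + 0.015488 + 0.083176) = 1/1.0987 = 0.9102; α₂ = α₁·K2/[H⁺] = 0.07571
α₁ + 2α₂ = 1.0616
DIC = CA / (α₁ + 2α₂) = 2.40 / 1.0616 = 2.26 mmol/kg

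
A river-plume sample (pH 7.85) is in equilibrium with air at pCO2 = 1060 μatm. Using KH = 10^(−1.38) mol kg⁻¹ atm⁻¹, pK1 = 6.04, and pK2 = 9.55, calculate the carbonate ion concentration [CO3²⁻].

[CO2*] = KH · pCO2 = 10^(−1.38) × 1060×10^-6 = 4.419×10^-5 mol/kg
α₀ = 1/(1 + K1/[H⁺] + K1K2/[H⁺]²) = 1/(1 + 10^+1.81 + 10^+0.11) = 0.01496
DIC = [CO2*]/α₀ = 4.419×10^-5 / 0.01496 = 2.954 mmol/kg
[CO3²⁻] = α₂·DIC; α₂ = 0.01927, so [CO3²⁻] = 0.01927 × 2.954 = 0.0569 mmol/kg

[CO3²⁻] = 0.0569 mmol/kg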